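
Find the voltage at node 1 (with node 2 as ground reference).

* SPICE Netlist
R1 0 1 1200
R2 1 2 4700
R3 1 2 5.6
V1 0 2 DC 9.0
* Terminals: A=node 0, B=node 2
Nodal analysis, taking node 2 as the 0 V reference.
Source V1 fixes V_0 = 9 V.
KCL at each unknown node (sum of currents leaving = 0; resistances in Ω):
  Node 1: (V_1 - 9)/1200 + (V_1 - 0)/4700 + (V_1 - 0)/5.6 = 0
Collecting terms: 0.1796 × V_1 = 0.0075  =>  V_1 = 0.04176 V
The requested potential is V_1 = 0.04176 V.

Final answer: V_1 = 0.04176 V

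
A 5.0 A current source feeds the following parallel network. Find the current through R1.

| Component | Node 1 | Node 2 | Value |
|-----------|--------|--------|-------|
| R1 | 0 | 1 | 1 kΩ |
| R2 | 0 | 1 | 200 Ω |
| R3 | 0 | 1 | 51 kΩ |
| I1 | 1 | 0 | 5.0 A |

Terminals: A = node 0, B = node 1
All resistors sit directly between nodes 0 and 1, so they are in parallel and share one voltage V; the full source current 5 A splits among them.
1/R_par = 1/1000 + 1/200 + 1/51000 = 0.00602 S  =>  R_par = 166.1 Ω
V = I × R_par = 5 × 166.1 = 830.6 V
I_R1 = V/R1 = 830.6/1000 = 0.8306 A

Final answer: 0.8306 A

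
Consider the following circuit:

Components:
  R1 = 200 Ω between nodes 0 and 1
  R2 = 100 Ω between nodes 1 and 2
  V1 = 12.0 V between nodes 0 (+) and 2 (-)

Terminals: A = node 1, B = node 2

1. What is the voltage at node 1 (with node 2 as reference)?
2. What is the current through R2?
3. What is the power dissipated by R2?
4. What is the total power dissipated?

Nodal analysis, taking node 2 as the 0 V reference.
Source V1 fixes V_0 = 12 V.
KCL at each unknown node (sum of currents leaving = 0; resistances in Ω):
  Node 1: (V_1 - 12)/200 + (V_1 - 0)/100 = 0
Collecting terms: 0.015 × V_1 = 0.06  =>  V_1 = 4 V
Part 1:
  Read off the nodal solution: V_1 = 4 V
Part 2:
  I_R2 = (V_1 - V_2)/R2 = (4 - 0)/100 = 0.04 A
  Magnitude: I_R2 = 0.04 A
Part 3:
  I_R2 = (V_1 - V_2)/R2 = (4 - 0)/100 = 0.04 A
  P_R2 = I_R2² × R2 = (0.04)² × 100 = 0.16 W
Part 4:
  Power in each resistor, P = (ΔV)²/R:
    P_R1 = (12 - 4)²/200 = 0.32 W
    P_R2 = (4 - 0)²/100 = 0.16 W
  P_total = P_R1 + P_R2 = 0.48 W

Final answers:
1. V_1 = 4 V
2. I_R2 = 0.04 A
3. P_R2 = 0.16 W
4. P_total = 0.48 W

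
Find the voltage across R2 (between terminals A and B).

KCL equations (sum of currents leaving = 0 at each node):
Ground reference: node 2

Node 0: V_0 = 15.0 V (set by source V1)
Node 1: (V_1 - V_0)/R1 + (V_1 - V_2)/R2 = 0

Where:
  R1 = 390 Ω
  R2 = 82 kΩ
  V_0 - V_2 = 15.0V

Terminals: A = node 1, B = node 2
R1 and R2 are in series across V1 (node 0 → node 1 → node 2), and the output A–B is taken across R2, so this is a voltage divider.
Series current: I = V1/(R1 + R2) = 15/(390 + 82000) = 15/82390 = 0.0001821 A
V_R2 = I × R2 = V1 × R2/(R1 + R2) = 15 × 82000/82390 = 14.93 V

Final answer: 14.93 V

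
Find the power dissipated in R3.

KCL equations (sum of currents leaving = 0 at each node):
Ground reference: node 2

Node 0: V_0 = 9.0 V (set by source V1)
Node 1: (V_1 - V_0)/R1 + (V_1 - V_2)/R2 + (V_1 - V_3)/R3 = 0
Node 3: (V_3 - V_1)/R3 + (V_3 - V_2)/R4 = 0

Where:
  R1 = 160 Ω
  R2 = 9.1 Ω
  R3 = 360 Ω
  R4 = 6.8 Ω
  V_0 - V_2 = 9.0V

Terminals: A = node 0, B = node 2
Nodal analysis, taking node 2 as the 0 V reference.
Source V1 fixes V_0 = 9 V.
KCL at each unknown node (sum of currents leaving = 0; resistances in Ω):
  Node 1: (V_1 - 9)/160 + (V_1 - 0)/9.1 + (V_1 - V_3)/360 = 0
  Node 3: (V_3 - V_1)/360 + (V_3 - 0)/6.8 = 0
Collecting terms (coefficients in siemens):
  0.1189·V_1 - 0.002778·V_3 = 0.05625
  0.1498·V_3 - 0.002778·V_1 = 0
Determinant D = (0.1189)(0.1498) - (-0.002778)(-0.002778) = 0.01781
V_1 = [(0.05625)(0.1498) - (-0.002778)(0)]/D = 0.4732 V
V_3 = [(0.1189)(0) - (0.05625)(-0.002778)]/D = 0.008773 V
I_R3 = (V_1 - V_3)/R3 = (0.4732 - 0.008773)/360 = 0.00129 A
P_R3 = I_R3² × R3 = (0.00129)² × 360 = 0.0005992 W

Final answer: 0.0005992 W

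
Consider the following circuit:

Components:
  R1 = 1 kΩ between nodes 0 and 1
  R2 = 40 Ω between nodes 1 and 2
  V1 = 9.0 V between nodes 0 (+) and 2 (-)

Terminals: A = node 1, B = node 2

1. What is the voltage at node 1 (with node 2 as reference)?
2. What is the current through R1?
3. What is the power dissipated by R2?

Nodal analysis, taking node 2 as the 0 V reference.
Source V1 fixes V_0 = 9 V.
KCL at each unknown node (sum of currents leaving = 0; resistances in Ω):
  Node 1: (V_1 - 9)/1000 + (V_1 - 0)/40 = 0
Collecting terms: 0.026 × V_1 = 0.009  =>  V_1 = 0.3462 V
Part 1:
  Read off the nodal solution: V_1 = 0.3462 V
Part 2:
  I_R1 = (V_0 - V_1)/R1 = (9 - 0.3462)/1000 = 0.008654 A
  Magnitude: I_R1 = 0.008654 A
Part 3:
  I_R2 = (V_1 - V_2)/R2 = (0.3462 - 0)/40 = 0.008654 A
  P_R2 = I_R2² × R2 = (0.008654)² × 40 = 0.002996 W

Final answers:
1. V_1 = 0.3462 V
2. I_R1 = 0.008654 A
3. P_R2 = 0.002996 W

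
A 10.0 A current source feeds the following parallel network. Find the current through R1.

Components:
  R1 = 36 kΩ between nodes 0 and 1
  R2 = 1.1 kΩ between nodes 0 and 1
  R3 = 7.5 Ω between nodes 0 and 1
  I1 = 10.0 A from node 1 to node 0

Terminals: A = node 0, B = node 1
All resistors sit directly between nodes 0 and 1, so they are in parallel and share one voltage V; the full source current 10 A splits among them.
1/R_par = 1/36000 + 1/1100 + 1/7.5 = 0.1343 S  =>  R_par = 7.448 Ω
V = I × R_par = 10 × 7.448 = 74.48 V
I_R1 = V/R1 = 74.48/36000 = 0.002069 A

Final answer: 0.002069 A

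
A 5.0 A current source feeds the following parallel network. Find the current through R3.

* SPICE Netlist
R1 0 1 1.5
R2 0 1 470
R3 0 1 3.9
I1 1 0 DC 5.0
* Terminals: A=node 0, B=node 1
All resistors sit directly between nodes 0 and 1, so they are in parallel and share one voltage V; the full source current 5 A splits among them.
1/R_par = 1/1.5 + 1/470 + 1/3.9 = 0.9252 S  =>  R_par = 1.081 Ω
V = I × R_par = 5 × 1.081 = 5.404 V
I_R3 = V/R3 = 5.404/3.9 = 1.386 A

Final answer: 1.386 A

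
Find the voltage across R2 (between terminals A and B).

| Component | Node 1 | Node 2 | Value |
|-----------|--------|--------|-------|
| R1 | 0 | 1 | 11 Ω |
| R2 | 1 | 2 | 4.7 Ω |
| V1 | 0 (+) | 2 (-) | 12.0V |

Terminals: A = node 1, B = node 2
R1 and R2 are in series across V1 (node 0 → node 1 → node 2), and the output A–B is taken across R2, so this is a voltage divider.
Series current: I = V1/(R1 + R2) = 12/(11 + 4.7) = 12/15.7 = 0.7643 A
V_R2 = I × R2 = V1 × R2/(R1 + R2) = 12 × 4.7/15.7 = 3.592 V

Final answer: 3.592 V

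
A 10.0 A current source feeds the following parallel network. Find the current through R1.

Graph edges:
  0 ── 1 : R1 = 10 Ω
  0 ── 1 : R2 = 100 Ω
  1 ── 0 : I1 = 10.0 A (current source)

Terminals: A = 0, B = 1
All resistors sit directly between nodes 0 and 1, so they are in parallel and share one voltage V; the full source current 10 A splits among them.
1/R_par = 1/10 + 1/100 = 0.11 S  =>  R_par = 9.091 Ω
V = I × R_par = 10 × 9.091 = 90.91 V
I_R1 = V/R1 = 90.91/10 = 9.091 A

Final answer: 9.091 A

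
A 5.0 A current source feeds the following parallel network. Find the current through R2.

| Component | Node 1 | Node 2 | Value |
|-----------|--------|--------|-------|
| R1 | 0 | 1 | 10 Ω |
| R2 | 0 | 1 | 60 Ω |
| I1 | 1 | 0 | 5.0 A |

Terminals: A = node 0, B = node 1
All resistors sit directly between nodes 0 and 1, so they are in parallel and share one voltage V; the full source current 5 A splits among them.
1/R_par = 1/10 + 1/60 = 0.1167 S  =>  R_par = 8.571 Ω
V = I × R_par = 5 × 8.571 = 42.86 V
I_R2 = V/R2 = 42.86/60 = 0.7143 A

Final answer: 0.7143 A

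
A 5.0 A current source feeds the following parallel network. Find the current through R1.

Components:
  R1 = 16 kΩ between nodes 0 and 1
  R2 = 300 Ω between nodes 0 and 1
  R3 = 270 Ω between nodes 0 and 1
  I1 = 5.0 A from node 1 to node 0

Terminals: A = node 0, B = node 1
All resistors sit directly between nodes 0 and 1, so they are in parallel and share one voltage V; the full source current 5 A splits among them.
1/R_par = 1/16000 + 1/300 + 1/270 = 0.0071 S  =>  R_par = 140.9 Ω
V = I × R_par = 5 × 140.9 = 704.3 V
I_R1 = V/R1 = 704.3/16000 = 0.04402 A

Final answer: 0.04402 A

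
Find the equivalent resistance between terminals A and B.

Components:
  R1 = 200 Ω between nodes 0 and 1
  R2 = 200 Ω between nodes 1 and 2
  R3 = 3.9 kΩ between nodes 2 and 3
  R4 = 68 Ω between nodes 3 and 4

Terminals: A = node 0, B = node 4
Reduce the network between node 0 (A) and node 4 (B) by series/parallel combination:
  Rs1 = R1 + R2 (series, joined only at node 1) = 200 + 200 = 400 Ω
  Rs2 = R3 + Rs1 (series, joined only at node 2) = 3900 + 400 = 4300 Ω
  Rs3 = R4 + Rs2 (series, joined only at node 3) = 68 + 4300 = 4368 Ω
R_eq = 4.368 kΩ

Final answer: 4.368 kΩ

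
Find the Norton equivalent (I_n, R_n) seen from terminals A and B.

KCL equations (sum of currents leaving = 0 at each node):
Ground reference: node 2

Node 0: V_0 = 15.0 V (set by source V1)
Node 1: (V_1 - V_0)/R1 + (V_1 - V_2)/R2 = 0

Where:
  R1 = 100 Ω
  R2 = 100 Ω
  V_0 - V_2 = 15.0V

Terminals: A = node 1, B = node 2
Find the Thévenin equivalent first; then I_n = V_th/R_th and R_n = R_th.
Step 1 — V_th is the open-circuit voltage V_A - V_B (nothing connected across the terminals).
Nodal analysis, taking node 2 as the 0 V reference.
Source V1 fixes V_0 = 15 V.
KCL at each unknown node (sum of currents leaving = 0; resistances in Ω):
  Node 1: (V_1 - 15)/100 + (V_1 - 0)/100 = 0
Collecting terms: 0.02 × V_1 = 0.15  =>  V_1 = 7.5 V
V_th = V_1 - V_2 = 7.5 - 0 = 7.5 V
Step 2 — R_th: zero the source — replace V1 by a short circuit (node 2 merges into node 0) — and find the resistance seen between A (node 1) and B (node 0).
Reduce the network between node 1 (A) and node 0 (B) by series/parallel combination:
  Rp1 = R1 ‖ R2 (parallel, both between nodes 0 and 1) = 1/(1/100 + 1/100) = 50 Ω
R_th = 50 Ω
I_n = V_th/R_th = 7.5/50 = 0.15 A, and R_n = R_th = 50 Ω

Final answer: I_n = 0.15 A, R_n = 50 Ω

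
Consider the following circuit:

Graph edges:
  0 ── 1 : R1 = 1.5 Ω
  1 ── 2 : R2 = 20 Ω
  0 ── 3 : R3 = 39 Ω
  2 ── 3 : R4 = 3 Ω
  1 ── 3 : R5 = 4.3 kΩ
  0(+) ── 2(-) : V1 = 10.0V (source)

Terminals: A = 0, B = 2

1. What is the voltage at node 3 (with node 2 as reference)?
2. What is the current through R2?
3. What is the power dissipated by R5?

Nodal analysis, taking node 2 as the 0 V reference.
Source V1 fixes V_0 = 10 V.
KCL at each unknown node (sum of currents leaving = 0; resistances in Ω):
  Node 1: (V_1 - 10)/1.5 + (V_1 - 0)/20 + (V_1 - V_3)/4300 = 0
  Node 3: (V_3 - 10)/39 + (V_3 - 0)/3 + (V_3 - V_1)/4300 = 0
Collecting terms (coefficients in siemens):
  0.7169·V_1 - 0.0002326·V_3 = 6.667
  0.3592·V_3 - 0.0002326·V_1 = 0.2564
Determinant D = (0.7169)(0.3592) - (-0.0002326)(-0.0002326) = 0.2575
V_1 = [(6.667)(0.3592) - (-0.0002326)(0.2564)]/D = 9.3 V
V_3 = [(0.7169)(0.2564) - (6.667)(-0.0002326)]/D = 0.7198 V
Part 1:
  Read off the nodal solution: V_3 = 0.7198 V
Part 2:
  I_R2 = (V_1 - V_2)/R2 = (9.3 - 0)/20 = 0.465 A
  Magnitude: I_R2 = 0.465 A
Part 3:
  I_R5 = (V_1 - V_3)/R5 = (9.3 - 0.7198)/4300 = 0.001995 A
  P_R5 = I_R5² × R5 = (0.001995)² × 4300 = 0.01712 W

Final answers:
1. V_3 = 0.7198 V
2. I_R2 = 0.465 A
3. P_R5 = 0.01712 W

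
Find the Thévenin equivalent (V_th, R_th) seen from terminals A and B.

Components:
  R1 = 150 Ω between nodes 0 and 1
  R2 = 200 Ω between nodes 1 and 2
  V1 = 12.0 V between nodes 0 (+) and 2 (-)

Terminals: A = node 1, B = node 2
Step 1 — V_th is the open-circuit voltage V_A - V_B (nothing connected across the terminals).
Nodal analysis, taking node 2 as the 0 V reference.
Source V1 fixes V_0 = 12 V.
KCL at each unknown node (sum of currents leaving = 0; resistances in Ω):
  Node 1: (V_1 - 12)/150 + (V_1 - 0)/200 = 0
Collecting terms: 0.01167 × V_1 = 0.08  =>  V_1 = 6.857 V
V_th = V_1 - V_2 = 6.857 - 0 = 6.857 V
Step 2 — R_th: zero the source — replace V1 by a short circuit (node 2 merges into node 0) — and find the resistance seen between A (node 1) and B (node 0).
Reduce the network between node 1 (A) and node 0 (B) by series/parallel combination:
  Rp1 = R1 ‖ R2 (parallel, both between nodes 0 and 1) = 1/(1/150 + 1/200) = 85.71 Ω
R_th = 85.71 Ω

Final answer: V_th = 6.857 V, R_th = 85.71 Ω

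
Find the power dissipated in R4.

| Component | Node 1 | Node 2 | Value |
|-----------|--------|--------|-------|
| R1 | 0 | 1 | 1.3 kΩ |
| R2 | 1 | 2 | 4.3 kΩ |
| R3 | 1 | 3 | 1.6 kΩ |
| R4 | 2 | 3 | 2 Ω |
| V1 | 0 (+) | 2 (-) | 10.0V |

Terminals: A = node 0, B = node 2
Nodal analysis, taking node 2 as the 0 V reference.
Source V1 fixes V_0 = 10 V.
KCL at each unknown node (sum of currents leaving = 0; resistances in Ω):
  Node 1: (V_1 - 10)/1300 + (V_1 - 0)/4300 + (V_1 - V_3)/1600 = 0
  Node 3: (V_3 - V_1)/1600 + (V_3 - 0)/2 = 0
Collecting terms (coefficients in siemens):
  0.001627·V_1 - 0.000625·V_3 = 0.007692
  0.5006·V_3 - 0.000625·V_1 = 0
Determinant D = (0.001627)(0.5006) - (-0.000625)(-0.000625) = 0.000814
V_1 = [(0.007692)(0.5006) - (-0.000625)(0)]/D = 4.731 V
V_3 = [(0.001627)(0) - (0.007692)(-0.000625)]/D = 0.005906 V
I_R4 = (V_2 - V_3)/R4 = (0 - 0.005906)/2 = -0.002953 A
P_R4 = I_R4² × R4 = (-0.002953)² × 2 = 0.00001744 W

Final answer: 1.744e-05 W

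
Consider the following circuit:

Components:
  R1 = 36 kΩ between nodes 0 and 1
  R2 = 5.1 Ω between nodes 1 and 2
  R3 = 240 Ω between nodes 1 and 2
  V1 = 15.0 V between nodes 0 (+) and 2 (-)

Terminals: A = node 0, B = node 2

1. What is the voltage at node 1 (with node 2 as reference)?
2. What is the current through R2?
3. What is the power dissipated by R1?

Nodal analysis, taking node 2 as the 0 V reference.
Source V1 fixes V_0 = 15 V.
KCL at each unknown node (sum of currents leaving = 0; resistances in Ω):
  Node 1: (V_1 - 15)/36000 + (V_1 - 0)/5.1 + (V_1 - 0)/240 = 0
Collecting terms: 0.2003 × V_1 = 0.0004167  =>  V_1 = 0.00208 V
Part 1:
  Read off the nodal solution: V_1 = 0.00208 V
Part 2:
  I_R2 = (V_1 - V_2)/R2 = (0.00208 - 0)/5.1 = 0.0004079 A
  Magnitude: I_R2 = 0.0004079 A
Part 3:
  I_R1 = (V_0 - V_1)/R1 = (15 - 0.00208)/36000 = 0.0004166 A
  P_R1 = I_R1² × R1 = (0.0004166)² × 36000 = 0.006248 W

Final answers:
1. V_1 = 0.00208 V
2. I_R2 = 0.0004079 A
3. P_R1 = 0.006248 W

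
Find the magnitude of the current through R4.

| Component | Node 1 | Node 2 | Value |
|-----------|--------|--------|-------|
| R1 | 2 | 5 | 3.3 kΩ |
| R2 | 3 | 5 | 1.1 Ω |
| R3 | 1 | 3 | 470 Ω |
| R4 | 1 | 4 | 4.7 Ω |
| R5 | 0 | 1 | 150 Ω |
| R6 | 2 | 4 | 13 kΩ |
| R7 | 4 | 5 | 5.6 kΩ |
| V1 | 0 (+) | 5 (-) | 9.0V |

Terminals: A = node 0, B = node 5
Nodal analysis, taking node 5 as the 0 V reference.
Source V1 fixes V_0 = 9 V.
KCL at each unknown node (sum of currents leaving = 0; resistances in Ω):
  Node 1: (V_1 - V_3)/470 + (V_1 - V_4)/4.7 + (V_1 - 9)/150 = 0
  Node 2: (V_2 - 0)/3300 + (V_2 - V_4)/13000 = 0
  Node 3: (V_3 - 0)/1.1 + (V_3 - V_1)/470 = 0
  Node 4: (V_4 - V_1)/4.7 + (V_4 - V_2)/13000 + (V_4 - 0)/5600 = 0
Collecting terms (coefficients in siemens):
  0.2216·V_1 - 0.002128·V_3 - 0.2128·V_4 = 0.06
  0.00038·V_2 - 0.00007692·V_4 = 0
  0.9112·V_3 - 0.002128·V_1 = 0
  0.213·V_4 - 0.2128·V_1 - 0.00007692·V_2 = 0
Solving these 4 simultaneous equations (Gaussian elimination) gives:
  V_1 = 6.645 V, V_2 = 1.344 V, V_3 = 0.01552 V, V_4 = 6.638 V
I_R4 = (V_1 - V_4)/R4 = (6.645 - 6.638)/4.7 = 0.001593 A
|I_R4| = 0.001593 A

Final answer: |I_R4| = 0.001593 A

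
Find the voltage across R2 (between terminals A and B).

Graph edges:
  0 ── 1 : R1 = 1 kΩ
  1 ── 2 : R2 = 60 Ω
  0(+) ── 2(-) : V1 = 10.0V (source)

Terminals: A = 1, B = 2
R1 and R2 are in series across V1 (node 0 → node 1 → node 2), and the output A–B is taken across R2, so this is a voltage divider.
Series current: I = V1/(R1 + R2) = 10/(1000 + 60) = 10/1060 = 0.009434 A
V_R2 = I × R2 = V1 × R2/(R1 + R2) = 10 × 60/1060 = 0.566 V

Final answer: 0.566 V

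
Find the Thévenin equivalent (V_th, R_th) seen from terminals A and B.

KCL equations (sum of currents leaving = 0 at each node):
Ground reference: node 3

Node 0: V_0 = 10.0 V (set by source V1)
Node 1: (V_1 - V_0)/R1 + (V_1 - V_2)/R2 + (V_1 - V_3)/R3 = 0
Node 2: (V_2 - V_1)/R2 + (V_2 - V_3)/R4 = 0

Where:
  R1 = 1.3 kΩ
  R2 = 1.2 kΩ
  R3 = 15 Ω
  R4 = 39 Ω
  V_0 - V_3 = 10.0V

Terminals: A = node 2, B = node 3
Step 1 — V_th is the open-circuit voltage V_A - V_B (nothing connected across the terminals).
Nodal analysis, taking node 3 as the 0 V reference.
Source V1 fixes V_0 = 10 V.
KCL at each unknown node (sum of currents leaving = 0; resistances in Ω):
  Node 1: (V_1 - 10)/1300 + (V_1 - V_2)/1200 + (V_1 - 0)/15 = 0
  Node 2: (V_2 - V_1)/1200 + (V_2 - 0)/39 = 0
Collecting terms (coefficients in siemens):
  0.06827·V_1 - 0.0008333·V_2 = 0.007692
  0.02647·V_2 - 0.0008333·V_1 = 0
Determinant D = (0.06827)(0.02647) - (-0.0008333)(-0.0008333) = 0.001807
V_1 = [(0.007692)(0.02647) - (-0.0008333)(0)]/D = 0.1127 V
V_2 = [(0.06827)(0) - (0.007692)(-0.0008333)]/D = 0.003548 V
V_th = V_2 - V_3 = 0.003548 - 0 = 0.003548 V
Step 2 — R_th: zero the source — replace V1 by a short circuit (node 3 merges into node 0) — and find the resistance seen between A (node 2) and B (node 0).
Reduce the network between node 2 (A) and node 0 (B) by series/parallel combination:
  Rp1 = R1 ‖ R3 (parallel, both between nodes 0 and 1) = 1/(1/1300 + 1/15) = 14.83 Ω
  Rs1 = R2 + Rp1 (series, joined only at node 1) = 1200 + 14.83 = 1215 Ω
  Rp2 = R4 ‖ Rs1 (parallel, both between nodes 0 and 2) = 1/(1/39 + 1/1215) = 37.79 Ω
R_th = 37.79 Ω

Final answer: V_th = 0.003548 V, R_th = 37.79 Ω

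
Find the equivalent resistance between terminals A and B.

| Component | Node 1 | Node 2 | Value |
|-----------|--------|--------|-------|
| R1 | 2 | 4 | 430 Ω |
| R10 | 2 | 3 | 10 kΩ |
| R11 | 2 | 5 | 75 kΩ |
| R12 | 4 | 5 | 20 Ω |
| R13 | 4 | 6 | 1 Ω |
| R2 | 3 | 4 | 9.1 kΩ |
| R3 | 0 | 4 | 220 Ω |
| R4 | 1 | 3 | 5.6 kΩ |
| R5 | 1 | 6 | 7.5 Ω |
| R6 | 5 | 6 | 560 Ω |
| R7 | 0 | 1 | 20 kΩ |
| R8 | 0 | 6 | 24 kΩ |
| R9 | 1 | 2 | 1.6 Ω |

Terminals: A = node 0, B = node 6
The network is not a plain series/parallel combination. Inject a 1 A test current into terminal A (node 0) and return it from terminal B (node 6); then R_eq = V_A / (1 A).
Nodal analysis, taking node 6 as the 0 V reference.
Current source I_test pushes 1 A into node 0 and draws it out of node 6.
KCL at each unknown node (sum of currents leaving = 0; resistances in Ω):
  Node 0: (V_0 - V_4)/220 + (V_0 - V_1)/20000 + (V_0 - 0)/24000 - 1 = 0
  Node 1: (V_1 - V_0)/20000 + (V_1 - V_3)/5600 + (V_1 - 0)/7.5 + (V_1 - V_2)/1.6 = 0
  Node 2: (V_2 - V_1)/1.6 + (V_2 - V_4)/430 + (V_2 - V_3)/10000 + (V_2 - V_5)/75000 = 0
  Node 3: (V_3 - V_1)/5600 + (V_3 - V_2)/10000 + (V_3 - V_4)/9100 = 0
  Node 4: (V_4 - V_0)/220 + (V_4 - V_2)/430 + (V_4 - V_3)/9100 + (V_4 - V_5)/20 + (V_4 - 0)/1 = 0
  Node 5: (V_5 - V_2)/75000 + (V_5 - V_4)/20 + (V_5 - 0)/560 = 0
Collecting terms (coefficients in siemens):
  0.004637·V_0 - 0.00005·V_1 - 0.004545·V_4 = 1
  0.7586·V_1 - 0.00005·V_0 - 0.625·V_2 - 0.0001786·V_3 = 0
  0.6274·V_2 - 0.625·V_1 - 0.0001·V_3 - 0.002326·V_4 - 0.00001333·V_5 = 0
  0.0003885·V_3 - 0.0001786·V_1 - 0.0001·V_2 - 0.0001099·V_4 = 0
  1.057·V_4 - 0.004545·V_0 - 0.002326·V_2 - 0.0001099·V_3 - 0.05·V_5 = 0
  0.0518·V_5 - 0.00001333·V_2 - 0.05·V_4 = 0
Solving these 6 simultaneous equations (Gaussian elimination) gives:
  V_0 = 216.6 V, V_1 = 0.09707 V, V_2 = 0.1004 V, V_3 = 0.3467 V
  V_4 = 0.9763 V, V_5 = 0.9425 V
R_eq = V_0 / 1 A = 216.6 Ω

Final answer: 216.6 Ω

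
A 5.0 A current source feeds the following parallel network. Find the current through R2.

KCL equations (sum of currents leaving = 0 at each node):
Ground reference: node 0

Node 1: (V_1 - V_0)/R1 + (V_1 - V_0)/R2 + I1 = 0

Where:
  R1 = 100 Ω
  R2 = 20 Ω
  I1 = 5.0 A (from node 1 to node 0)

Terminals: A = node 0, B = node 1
All resistors sit directly between nodes 0 and 1, so they are in parallel and share one voltage V; the full source current 5 A splits among them.
1/R_par = 1/100 + 1/20 = 0.06 S  =>  R_par = 16.67 Ω
V = I × R_par = 5 × 16.67 = 83.33 V
I_R2 = V/R2 = 83.33/20 = 4.167 A

Final answer: 4.167 A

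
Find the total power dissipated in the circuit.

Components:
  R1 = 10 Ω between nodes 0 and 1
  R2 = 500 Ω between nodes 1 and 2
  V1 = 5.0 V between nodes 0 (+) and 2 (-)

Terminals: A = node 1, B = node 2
Nodal analysis, taking node 2 as the 0 V reference.
Source V1 fixes V_0 = 5 V.
KCL at each unknown node (sum of currents leaving = 0; resistances in Ω):
  Node 1: (V_1 - 5)/10 + (V_1 - 0)/500 = 0
Collecting terms: 0.102 × V_1 = 0.5  =>  V_1 = 4.902 V
Power in each resistor, P = (ΔV)²/R:
  P_R1 = (5 - 4.902)²/10 = 0.0009612 W
  P_R2 = (4.902 - 0)²/500 = 0.04806 W
P_total = P_R1 + P_R2 = 0.04902 W

Final answer: 0.04902 W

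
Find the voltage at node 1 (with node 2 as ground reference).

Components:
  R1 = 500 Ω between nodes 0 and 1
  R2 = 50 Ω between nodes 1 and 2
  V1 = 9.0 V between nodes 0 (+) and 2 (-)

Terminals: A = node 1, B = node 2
Nodal analysis, taking node 2 as the 0 V reference.
Source V1 fixes V_0 = 9 V.
KCL at each unknown node (sum of currents leaving = 0; resistances in Ω):
  Node 1: (V_1 - 9)/500 + (V_1 - 0)/50 = 0
Collecting terms: 0.022 × V_1 = 0.018  =>  V_1 = 0.8182 V
The requested potential is V_1 = 0.8182 V.

Final answer: V_1 = 0.8182 V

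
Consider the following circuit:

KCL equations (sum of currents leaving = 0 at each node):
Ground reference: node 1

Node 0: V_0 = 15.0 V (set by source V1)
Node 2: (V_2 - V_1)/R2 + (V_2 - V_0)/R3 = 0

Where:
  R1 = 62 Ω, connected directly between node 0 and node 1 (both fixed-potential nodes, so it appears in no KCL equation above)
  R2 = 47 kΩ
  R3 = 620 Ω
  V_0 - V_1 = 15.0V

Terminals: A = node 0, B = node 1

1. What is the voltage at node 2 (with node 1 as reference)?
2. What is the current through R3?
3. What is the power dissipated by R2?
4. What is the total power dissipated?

Nodal analysis, taking node 1 as the 0 V reference.
Source V1 fixes V_0 = 15 V.
KCL at each unknown node (sum of currents leaving = 0; resistances in Ω):
  Node 2: (V_2 - 0)/47000 + (V_2 - 15)/620 = 0
Collecting terms: 0.001634 × V_2 = 0.02419  =>  V_2 = 14.8 V
Part 1:
  Read off the nodal solution: V_2 = 14.8 V
Part 2:
  I_R3 = (V_0 - V_2)/R3 = (15 - 14.8)/620 = 0.000315 A
  Magnitude: I_R3 = 0.000315 A
Part 3:
  I_R2 = (V_1 - V_2)/R2 = (0 - 14.8)/47000 = -0.000315 A
  P_R2 = I_R2² × R2 = (-0.000315)² × 47000 = 0.004663 W
Part 4:
  Power in each resistor, P = (ΔV)²/R:
    P_R1 = (15 - 0)²/62 = 3.629 W
    P_R2 = (0 - 14.8)²/47000 = 0.004663 W
    P_R3 = (15 - 14.8)²/620 = 0.00006152 W
  P_total = P_R1 + P_R2 + P_R3 = 3.634 W

Final answers:
1. V_2 = 14.8 V
2. I_R3 = 0.000315 A
3. P_R2 = 0.004663 W
4. P_total = 3.634 W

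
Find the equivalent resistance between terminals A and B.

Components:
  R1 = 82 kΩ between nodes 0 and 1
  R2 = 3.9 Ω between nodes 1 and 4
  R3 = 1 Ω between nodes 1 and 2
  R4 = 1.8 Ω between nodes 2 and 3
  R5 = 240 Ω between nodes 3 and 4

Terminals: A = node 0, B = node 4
Reduce the network between node 0 (A) and node 4 (B) by series/parallel combination:
  Rs1 = R3 + R4 (series, joined only at node 2) = 1 + 1.8 = 2.8 Ω
  Rs2 = R5 + Rs1 (series, joined only at node 3) = 240 + 2.8 = 242.8 Ω
  Rp1 = R2 ‖ Rs2 (parallel, both between nodes 1 and 4) = 1/(1/3.9 + 1/242.8) = 3.838 Ω
  Rs3 = R1 + Rp1 (series, joined only at node 1) = 82000 + 3.838 = 82000 Ω
R_eq = 82 kΩ

Final answer: 82 kΩ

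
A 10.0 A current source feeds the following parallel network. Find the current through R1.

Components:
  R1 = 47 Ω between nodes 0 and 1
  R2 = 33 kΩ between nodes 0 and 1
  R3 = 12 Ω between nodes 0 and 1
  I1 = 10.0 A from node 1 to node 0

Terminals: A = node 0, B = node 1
All resistors sit directly between nodes 0 and 1, so they are in parallel and share one voltage V; the full source current 10 A splits among them.
1/R_par = 1/47 + 1/33000 + 1/12 = 0.1046 S  =>  R_par = 9.557 Ω
V = I × R_par = 10 × 9.557 = 95.57 V
I_R1 = V/R1 = 95.57/47 = 2.033 A

Final answer: 2.033 A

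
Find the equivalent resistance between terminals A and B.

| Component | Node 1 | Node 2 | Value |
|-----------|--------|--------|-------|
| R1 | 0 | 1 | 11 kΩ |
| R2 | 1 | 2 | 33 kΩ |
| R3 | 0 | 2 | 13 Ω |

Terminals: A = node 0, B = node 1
Reduce the network between node 0 (A) and node 1 (B) by series/parallel combination:
  Rs1 = R3 + R2 (series, joined only at node 2) = 13 + 33000 = 33010 Ω
  Rp1 = R1 ‖ Rs1 (parallel, both between nodes 0 and 1) = 1/(1/11000 + 1/33010) = 8251 Ω
R_eq = 8.251 kΩ

Final answer: 8.251 kΩ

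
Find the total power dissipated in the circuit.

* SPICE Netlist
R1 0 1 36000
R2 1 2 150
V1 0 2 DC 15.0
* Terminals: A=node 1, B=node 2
Nodal analysis, taking node 2 as the 0 V reference.
Source V1 fixes V_0 = 15 V.
KCL at each unknown node (sum of currents leaving = 0; resistances in Ω):
  Node 1: (V_1 - 15)/36000 + (V_1 - 0)/150 = 0
Collecting terms: 0.006694 × V_1 = 0.0004167  =>  V_1 = 0.06224 V
Power in each resistor, P = (ΔV)²/R:
  P_R1 = (15 - 0.06224)²/36000 = 0.006198 W
  P_R2 = (0.06224 - 0)²/150 = 0.00002583 W
P_total = P_R1 + P_R2 = 0.006224 W

Final answer: 0.006224 W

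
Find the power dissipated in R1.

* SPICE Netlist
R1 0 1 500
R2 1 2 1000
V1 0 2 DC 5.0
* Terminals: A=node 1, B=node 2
Nodal analysis, taking node 2 as the 0 V reference.
Source V1 fixes V_0 = 5 V.
KCL at each unknown node (sum of currents leaving = 0; resistances in Ω):
  Node 1: (V_1 - 5)/500 + (V_1 - 0)/1000 = 0
Collecting terms: 0.003 × V_1 = 0.01  =>  V_1 = 3.333 V
I_R1 = (V_0 - V_1)/R1 = (5 - 3.333)/500 = 0.003333 A
P_R1 = I_R1² × R1 = (0.003333)² × 500 = 0.005556 W

Final answer: 0.005556 W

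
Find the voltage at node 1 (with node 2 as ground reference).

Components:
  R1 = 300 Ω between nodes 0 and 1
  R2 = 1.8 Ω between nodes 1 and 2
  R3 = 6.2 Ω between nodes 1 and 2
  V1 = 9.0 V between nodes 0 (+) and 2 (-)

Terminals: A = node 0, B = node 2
Nodal analysis, taking node 2 as the 0 V reference.
Source V1 fixes V_0 = 9 V.
KCL at each unknown node (sum of currents leaving = 0; resistances in Ω):
  Node 1: (V_1 - 9)/300 + (V_1 - 0)/1.8 + (V_1 - 0)/6.2 = 0
Collecting terms: 0.7202 × V_1 = 0.03  =>  V_1 = 0.04166 V
The requested potential is V_1 = 0.04166 V.

Final answer: V_1 = 0.04166 V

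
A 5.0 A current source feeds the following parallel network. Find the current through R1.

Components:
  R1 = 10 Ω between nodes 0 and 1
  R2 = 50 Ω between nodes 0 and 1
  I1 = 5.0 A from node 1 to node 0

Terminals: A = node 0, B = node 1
All resistors sit directly between nodes 0 and 1, so they are in parallel and share one voltage V; the full source current 5 A splits among them.
1/R_par = 1/10 + 1/50 = 0.12 S  =>  R_par = 8.333 Ω
V = I × R_par = 5 × 8.333 = 41.67 V
I_R1 = V/R1 = 41.67/10 = 4.167 A

Final answer: 4.167 A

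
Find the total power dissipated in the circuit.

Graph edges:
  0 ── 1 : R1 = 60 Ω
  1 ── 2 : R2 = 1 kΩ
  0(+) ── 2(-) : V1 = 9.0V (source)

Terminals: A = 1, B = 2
Nodal analysis, taking node 2 as the 0 V reference.
Source V1 fixes V_0 = 9 V.
KCL at each unknown node (sum of currents leaving = 0; resistances in Ω):
  Node 1: (V_1 - 9)/60 + (V_1 - 0)/1000 = 0
Collecting terms: 0.01767 × V_1 = 0.15  =>  V_1 = 8.491 V
Power in each resistor, P = (ΔV)²/R:
  P_R1 = (9 - 8.491)²/60 = 0.004325 W
  P_R2 = (8.491 - 0)²/1000 = 0.07209 W
P_total = P_R1 + P_R2 = 0.07642 W

Final answer: 0.07642 W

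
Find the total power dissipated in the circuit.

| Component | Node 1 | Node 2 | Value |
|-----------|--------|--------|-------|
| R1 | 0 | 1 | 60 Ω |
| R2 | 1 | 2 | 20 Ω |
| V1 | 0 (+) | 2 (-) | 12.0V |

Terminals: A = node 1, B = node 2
Nodal analysis, taking node 2 as the 0 V reference.
Source V1 fixes V_0 = 12 V.
KCL at each unknown node (sum of currents leaving = 0; resistances in Ω):
  Node 1: (V_1 - 12)/60 + (V_1 - 0)/20 = 0
Collecting terms: 0.06667 × V_1 = 0.2  =>  V_1 = 3 V
Power in each resistor, P = (ΔV)²/R:
  P_R1 = (12 - 3)²/60 = 1.35 W
  P_R2 = (3 - 0)²/20 = 0.45 W
P_total = P_R1 + P_R2 = 1.8 W

Final answer: 1.8 W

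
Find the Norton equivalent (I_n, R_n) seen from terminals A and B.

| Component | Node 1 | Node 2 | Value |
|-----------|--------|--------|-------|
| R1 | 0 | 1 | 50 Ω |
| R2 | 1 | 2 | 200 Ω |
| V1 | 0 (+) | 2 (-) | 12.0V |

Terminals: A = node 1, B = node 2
Find the Thévenin equivalent first; then I_n = V_th/R_th and R_n = R_th.
Step 1 — V_th is the open-circuit voltage V_A - V_B (nothing connected across the terminals).
Nodal analysis, taking node 2 as the 0 V reference.
Source V1 fixes V_0 = 12 V.
KCL at each unknown node (sum of currents leaving = 0; resistances in Ω):
  Node 1: (V_1 - 12)/50 + (V_1 - 0)/200 = 0
Collecting terms: 0.025 × V_1 = 0.24  =>  V_1 = 9.6 V
V_th = V_1 - V_2 = 9.6 - 0 = 9.6 V
Step 2 — R_th: zero the source — replace V1 by a short circuit (node 2 merges into node 0) — and find the resistance seen between A (node 1) and B (node 0).
Reduce the network between node 1 (A) and node 0 (B) by series/parallel combination:
  Rp1 = R1 ‖ R2 (parallel, both between nodes 0 and 1) = 1/(1/50 + 1/200) = 40 Ω
R_th = 40 Ω
I_n = V_th/R_th = 9.6/40 = 0.24 A, and R_n = R_th = 40 Ω

Final answer: I_n = 0.24 A, R_n = 40 Ω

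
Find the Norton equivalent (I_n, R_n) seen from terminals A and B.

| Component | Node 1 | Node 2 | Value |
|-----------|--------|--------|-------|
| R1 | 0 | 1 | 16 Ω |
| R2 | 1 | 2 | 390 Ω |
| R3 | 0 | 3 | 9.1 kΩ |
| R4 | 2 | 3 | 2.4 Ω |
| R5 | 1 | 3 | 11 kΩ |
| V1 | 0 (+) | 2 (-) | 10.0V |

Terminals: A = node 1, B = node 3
Find the Thévenin equivalent first; then I_n = V_th/R_th and R_n = R_th.
Step 1 — V_th is the open-circuit voltage V_A - V_B (nothing connected across the terminals).
Nodal analysis, taking node 2 as the 0 V reference.
Source V1 fixes V_0 = 10 V.
KCL at each unknown node (sum of currents leaving = 0; resistances in Ω):
  Node 1: (V_1 - 10)/16 + (V_1 - 0)/390 + (V_1 - V_3)/11000 = 0
  Node 3: (V_3 - 10)/9100 + (V_3 - 0)/2.4 + (V_3 - V_1)/11000 = 0
Collecting terms (coefficients in siemens):
  0.06516·V_1 - 0.00009091·V_3 = 0.625
  0.4169·V_3 - 0.00009091·V_1 = 0.001099
Determinant D = (0.06516)(0.4169) - (-0.00009091)(-0.00009091) = 0.02716
V_1 = [(0.625)(0.4169) - (-0.00009091)(0.001099)]/D = 9.593 V
V_3 = [(0.06516)(0.001099) - (0.625)(-0.00009091)]/D = 0.004728 V
V_th = V_1 - V_3 = 9.593 - 0.004728 = 9.588 V
Step 2 — R_th: zero the source — replace V1 by a short circuit (node 2 merges into node 0) — and find the resistance seen between A (node 1) and B (node 3).
Reduce the network between node 1 (A) and node 3 (B) by series/parallel combination:
  Rp1 = R1 ‖ R2 (parallel, both between nodes 0 and 1) = 1/(1/16 + 1/390) = 15.37 Ω
  Rp2 = R3 ‖ R4 (parallel, both between nodes 0 and 3) = 1/(1/9100 + 1/2.4) = 2.399 Ω
  Rs1 = Rp1 + Rp2 (series, joined only at node 0) = 15.37 + 2.399 = 17.77 Ω
  Rp3 = R5 ‖ Rs1 (parallel, both between nodes 1 and 3) = 1/(1/11000 + 1/17.77) = 17.74 Ω
R_th = 17.74 Ω
I_n = V_th/R_th = 9.588/17.74 = 0.5405 A, and R_n = R_th = 17.74 Ω

Final answer: I_n = 0.5405 A, R_n = 17.74 Ω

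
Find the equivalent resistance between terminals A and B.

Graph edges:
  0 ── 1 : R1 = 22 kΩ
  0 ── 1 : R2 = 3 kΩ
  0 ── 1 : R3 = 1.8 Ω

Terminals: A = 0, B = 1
Reduce the network between node 0 (A) and node 1 (B) by series/parallel combination:
  Rp1 = R1 ‖ R2 ‖ R3 (parallel, all between nodes 0 and 1) = 1/(1/22000 + 1/3000 + 1/1.8) = 1.799 Ω
R_eq = 1.799 Ω

Final answer: 1.799 Ω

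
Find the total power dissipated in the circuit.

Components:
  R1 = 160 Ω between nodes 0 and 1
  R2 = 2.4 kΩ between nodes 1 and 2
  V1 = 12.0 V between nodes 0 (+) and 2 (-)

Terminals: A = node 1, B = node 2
Nodal analysis, taking node 2 as the 0 V reference.
Source V1 fixes V_0 = 12 V.
KCL at each unknown node (sum of currents leaving = 0; resistances in Ω):
  Node 1: (V_1 - 12)/160 + (V_1 - 0)/2400 = 0
Collecting terms: 0.006667 × V_1 = 0.075  =>  V_1 = 11.25 V
Power in each resistor, P = (ΔV)²/R:
  P_R1 = (12 - 11.25)²/160 = 0.003516 W
  P_R2 = (11.25 - 0)²/2400 = 0.05273 W
P_total = P_R1 + P_R2 = 0.05625 W

Final answer: 0.05625 W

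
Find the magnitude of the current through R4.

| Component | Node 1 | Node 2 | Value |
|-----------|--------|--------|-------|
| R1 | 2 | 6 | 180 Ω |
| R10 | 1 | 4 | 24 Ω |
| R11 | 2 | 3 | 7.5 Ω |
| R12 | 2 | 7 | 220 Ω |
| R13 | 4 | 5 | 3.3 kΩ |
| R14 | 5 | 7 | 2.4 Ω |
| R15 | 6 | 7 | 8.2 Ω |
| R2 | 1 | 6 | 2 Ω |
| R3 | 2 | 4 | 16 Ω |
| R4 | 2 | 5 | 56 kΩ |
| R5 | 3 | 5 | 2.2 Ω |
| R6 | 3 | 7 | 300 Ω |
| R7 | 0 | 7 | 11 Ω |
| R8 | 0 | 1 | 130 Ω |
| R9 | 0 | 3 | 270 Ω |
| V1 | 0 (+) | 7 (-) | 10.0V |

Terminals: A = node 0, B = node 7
Nodal analysis, taking node 7 as the 0 V reference.
Source V1 fixes V_0 = 10 V.
KCL at each unknown node (sum of currents leaving = 0; resistances in Ω):
  Node 1: (V_1 - V_6)/2 + (V_1 - 10)/130 + (V_1 - V_4)/24 = 0
  Node 2: (V_2 - V_6)/180 + (V_2 - V_4)/16 + (V_2 - V_5)/56000 + (V_2 - V_3)/7.5 + (V_2 - 0)/220 = 0
  Node 3: (V_3 - V_5)/2.2 + (V_3 - 0)/300 + (V_3 - 10)/270 + (V_3 - V_2)/7.5 = 0
  Node 4: (V_4 - V_2)/16 + (V_4 - V_1)/24 + (V_4 - V_5)/3300 = 0
  Node 5: (V_5 - V_2)/56000 + (V_5 - V_3)/2.2 + (V_5 - V_4)/3300 + (V_5 - 0)/2.4 = 0
  Node 6: (V_6 - V_2)/180 + (V_6 - V_1)/2 + (V_6 - 0)/8.2 = 0
Collecting terms (coefficients in siemens):
  0.5494·V_1 - 0.04167·V_4 - 0.5·V_6 = 0.07692
  0.206·V_2 - 0.1333·V_3 - 0.0625·V_4 - 0.00001786·V_5 - 0.005556·V_6 = 0
  0.5949·V_3 - 0.1333·V_2 - 0.4545·V_5 = 0.03704
  0.1045·V_4 - 0.04167·V_1 - 0.0625·V_2 - 0.000303·V_5 = 0
  0.8715·V_5 - 0.00001786·V_2 - 0.4545·V_3 - 0.000303·V_4 = 0
  0.6275·V_6 - 0.5·V_1 - 0.005556·V_2 = 0
Solving these 6 simultaneous equations (Gaussian elimination) gives:
  V_1 = 0.6323 V, V_2 = 0.2727 V, V_3 = 0.2053 V, V_4 = 0.4156 V
  V_5 = 0.1072 V, V_6 = 0.5062 V
I_R4 = (V_2 - V_5)/R4 = (0.2727 - 0.1072)/56000 = 0.000002955 A
|I_R4| = 0.000002955 A

Final answer: |I_R4| = 2.955e-06 A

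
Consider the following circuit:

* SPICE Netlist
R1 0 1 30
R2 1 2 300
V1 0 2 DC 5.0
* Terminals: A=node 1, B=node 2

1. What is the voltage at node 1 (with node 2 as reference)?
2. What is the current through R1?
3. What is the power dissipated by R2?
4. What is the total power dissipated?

Nodal analysis, taking node 2 as the 0 V reference.
Source V1 fixes V_0 = 5 V.
KCL at each unknown node (sum of currents leaving = 0; resistances in Ω):
  Node 1: (V_1 - 5)/30 + (V_1 - 0)/300 = 0
Collecting terms: 0.03667 × V_1 = 0.1667  =>  V_1 = 4.545 V
Part 1:
  Read off the nodal solution: V_1 = 4.545 V
Part 2:
  I_R1 = (V_0 - V_1)/R1 = (5 - 4.545)/30 = 0.01515 A
  Magnitude: I_R1 = 0.01515 A
Part 3:
  I_R2 = (V_1 - V_2)/R2 = (4.545 - 0)/300 = 0.01515 A
  P_R2 = I_R2² × R2 = (0.01515)² × 300 = 0.06887 W
Part 4:
  Power in each resistor, P = (ΔV)²/R:
    P_R1 = (5 - 4.545)²/30 = 0.006887 W
    P_R2 = (4.545 - 0)²/300 = 0.06887 W
  P_total = P_R1 + P_R2 = 0.07576 W

Final answers:
1. V_1 = 4.545 V
2. I_R1 = 0.01515 A
3. P_R2 = 0.06887 W
4. P_total = 0.07576 W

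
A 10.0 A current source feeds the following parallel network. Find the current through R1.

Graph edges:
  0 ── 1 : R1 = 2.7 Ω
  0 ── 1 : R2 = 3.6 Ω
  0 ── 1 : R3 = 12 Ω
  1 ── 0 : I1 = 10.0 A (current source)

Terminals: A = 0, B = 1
All resistors sit directly between nodes 0 and 1, so they are in parallel and share one voltage V; the full source current 10 A splits among them.
1/R_par = 1/2.7 + 1/3.6 + 1/12 = 0.7315 S  =>  R_par = 1.367 Ω
V = I × R_par = 10 × 1.367 = 13.67 V
I_R1 = V/R1 = 13.67/2.7 = 5.063 A

Final answer: 5.063 A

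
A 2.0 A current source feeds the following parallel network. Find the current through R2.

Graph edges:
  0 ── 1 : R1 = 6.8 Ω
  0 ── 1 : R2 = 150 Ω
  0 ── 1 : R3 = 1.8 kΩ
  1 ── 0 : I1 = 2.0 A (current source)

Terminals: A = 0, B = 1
All resistors sit directly between nodes 0 and 1, so they are in parallel and share one voltage V; the full source current 2 A splits among them.
1/R_par = 1/6.8 + 1/150 + 1/1800 = 0.1543 S  =>  R_par = 6.482 Ω
V = I × R_par = 2 × 6.482 = 12.96 V
I_R2 = V/R2 = 12.96/150 = 0.08642 A

Final answer: 0.08642 A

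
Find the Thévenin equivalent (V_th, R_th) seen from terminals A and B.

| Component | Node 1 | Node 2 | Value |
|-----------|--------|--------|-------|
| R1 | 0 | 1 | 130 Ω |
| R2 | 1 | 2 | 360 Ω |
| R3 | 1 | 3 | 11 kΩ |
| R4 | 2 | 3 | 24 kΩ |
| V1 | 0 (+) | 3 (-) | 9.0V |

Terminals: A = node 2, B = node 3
Step 1 — V_th is the open-circuit voltage V_A - V_B (nothing connected across the terminals).
Nodal analysis, taking node 3 as the 0 V reference.
Source V1 fixes V_0 = 9 V.
KCL at each unknown node (sum of currents leaving = 0; resistances in Ω):
  Node 1: (V_1 - 9)/130 + (V_1 - V_2)/360 + (V_1 - 0)/11000 = 0
  Node 2: (V_2 - V_1)/360 + (V_2 - 0)/24000 = 0
Collecting terms (coefficients in siemens):
  0.01056·V_1 - 0.002778·V_2 = 0.06923
  0.002819·V_2 - 0.002778·V_1 = 0
Determinant D = (0.01056)(0.002819) - (-0.002778)(-0.002778) = 0.00002206
V_1 = [(0.06923)(0.002819) - (-0.002778)(0)]/D = 8.848 V
V_2 = [(0.01056)(0) - (0.06923)(-0.002778)]/D = 8.717 V
V_th = V_2 - V_3 = 8.717 - 0 = 8.717 V
Step 2 — R_th: zero the source — replace V1 by a short circuit (node 3 merges into node 0) — and find the resistance seen between A (node 2) and B (node 0).
Reduce the network between node 2 (A) and node 0 (B) by series/parallel combination:
  Rp1 = R1 ‖ R3 (parallel, both between nodes 0 and 1) = 1/(1/130 + 1/11000) = 128.5 Ω
  Rs1 = R2 + Rp1 (series, joined only at node 1) = 360 + 128.5 = 488.5 Ω
  Rp2 = R4 ‖ Rs1 (parallel, both between nodes 0 and 2) = 1/(1/24000 + 1/488.5) = 478.7 Ω
R_th = 478.7 Ω

Final answer: V_th = 8.717 V, R_th = 478.7 Ω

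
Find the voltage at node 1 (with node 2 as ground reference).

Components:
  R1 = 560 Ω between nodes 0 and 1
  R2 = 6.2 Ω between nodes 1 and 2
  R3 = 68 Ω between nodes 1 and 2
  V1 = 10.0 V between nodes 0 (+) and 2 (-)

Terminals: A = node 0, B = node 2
Nodal analysis, taking node 2 as the 0 V reference.
Source V1 fixes V_0 = 10 V.
KCL at each unknown node (sum of currents leaving = 0; resistances in Ω):
  Node 1: (V_1 - 10)/560 + (V_1 - 0)/6.2 + (V_1 - 0)/68 = 0
Collecting terms: 0.1778 × V_1 = 0.01786  =>  V_1 = 0.1004 V
The requested potential is V_1 = 0.1004 V.

Final answer: V_1 = 0.1004 V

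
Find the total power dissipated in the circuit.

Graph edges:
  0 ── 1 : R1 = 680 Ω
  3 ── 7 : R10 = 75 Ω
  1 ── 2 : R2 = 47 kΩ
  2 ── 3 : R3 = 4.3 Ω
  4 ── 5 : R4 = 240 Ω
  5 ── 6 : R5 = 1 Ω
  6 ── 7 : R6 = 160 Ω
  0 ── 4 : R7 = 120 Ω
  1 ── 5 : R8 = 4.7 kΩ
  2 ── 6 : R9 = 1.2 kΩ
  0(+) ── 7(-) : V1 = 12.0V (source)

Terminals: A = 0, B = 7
Nodal analysis, taking node 7 as the 0 V reference.
Source V1 fixes V_0 = 12 V.
KCL at each unknown node (sum of currents leaving = 0; resistances in Ω):
  Node 1: (V_1 - 12)/680 + (V_1 - V_2)/47000 + (V_1 - V_5)/4700 = 0
  Node 2: (V_2 - V_1)/47000 + (V_2 - V_3)/4.3 + (V_2 - V_6)/1200 = 0
  Node 3: (V_3 - V_2)/4.3 + (V_3 - 0)/75 = 0
  Node 4: (V_4 - V_5)/240 + (V_4 - 12)/120 = 0
  Node 5: (V_5 - V_4)/240 + (V_5 - V_6)/1 + (V_5 - V_1)/4700 = 0
  Node 6: (V_6 - V_5)/1 + (V_6 - 0)/160 + (V_6 - V_2)/1200 = 0
Collecting terms (coefficients in siemens):
  0.001705·V_1 - 0.00002128·V_2 - 0.0002128·V_5 = 0.01765
  0.2334·V_2 - 0.00002128·V_1 - 0.2326·V_3 - 0.0008333·V_6 = 0
  0.2459·V_3 - 0.2326·V_2 = 0
  0.0125·V_4 - 0.004167·V_5 = 0.1
  1.004·V_5 - 0.0002128·V_1 - 0.004167·V_4 - 1·V_6 = 0
  1.007·V_6 - 0.0008333·V_2 - 1·V_5 = 0
Solving these 6 simultaneous equations (Gaussian elimination) gives:
  V_1 = 10.8 V, V_2 = 0.2367 V, V_3 = 0.2239 V, V_4 = 9.191 V
  V_5 = 3.574 V, V_6 = 3.549 V
Power in each resistor, P = (ΔV)²/R:
  P_R1 = (12 - 10.8)²/680 = 0.002112 W
  P_R2 = (10.8 - 0.2367)²/47000 = 0.002375 W
  P_R3 = (0.2367 - 0.2239)²/4.3 = 0.00003832 W
  P_R4 = (9.191 - 3.574)²/240 = 0.1315 W
  P_R5 = (3.574 - 3.549)²/1 = 0.0006221 W
  P_R6 = (3.549 - 0)²/160 = 0.07873 W
  P_R7 = (12 - 9.191)²/120 = 0.06574 W
  P_R8 = (10.8 - 3.574)²/4700 = 0.01111 W
  P_R9 = (0.2367 - 3.549)²/1200 = 0.009144 W
  P_R10 = (0.2239 - 0)²/75 = 0.0006683 W
P_total = P_R1 + P_R2 + P_R3 + P_R4 + P_R5 + P_R6 + P_R7 + P_R8 + P_R9 + P_R10 = 0.302 W

Final answer: 0.302 W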